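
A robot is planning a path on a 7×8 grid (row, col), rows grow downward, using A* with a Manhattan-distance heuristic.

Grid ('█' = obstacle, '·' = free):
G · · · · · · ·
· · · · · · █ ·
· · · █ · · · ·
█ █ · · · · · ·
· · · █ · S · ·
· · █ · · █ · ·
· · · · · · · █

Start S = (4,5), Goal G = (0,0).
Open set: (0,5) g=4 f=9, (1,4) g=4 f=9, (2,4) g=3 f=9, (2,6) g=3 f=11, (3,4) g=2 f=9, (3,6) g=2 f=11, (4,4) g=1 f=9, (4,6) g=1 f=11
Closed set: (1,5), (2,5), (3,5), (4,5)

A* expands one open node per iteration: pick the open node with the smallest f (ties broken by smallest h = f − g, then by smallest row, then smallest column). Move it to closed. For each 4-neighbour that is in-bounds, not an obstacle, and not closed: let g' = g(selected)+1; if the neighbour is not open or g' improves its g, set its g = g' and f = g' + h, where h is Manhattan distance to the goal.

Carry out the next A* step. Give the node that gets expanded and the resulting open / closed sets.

expanded=(0,5); open=[(0,4) g=5 f=9, (0,6) g=5 f=11, (1,4) g=4 f=9, (2,4) g=3 f=9, (2,6) g=3 f=11, (3,4) g=2 f=9, (3,6) g=2 f=11, (4,4) g=1 f=9, (4,6) g=1 f=11]; closed=[(0,5), (1,5), (2,5), (3,5), (4,5)]

step 1: expand (0,5) (f=9, h=5) → closed; open now [(0,4) g=5 f=9, (0,6) g=5 f=11, (1,4) g=4 f=9, (2,4) g=3 f=9, (2,6) g=3 f=11, (3,4) g=2 f=9, (3,6) g=2 f=11, (4,4) g=1 f=9, (4,6) g=1 f=11]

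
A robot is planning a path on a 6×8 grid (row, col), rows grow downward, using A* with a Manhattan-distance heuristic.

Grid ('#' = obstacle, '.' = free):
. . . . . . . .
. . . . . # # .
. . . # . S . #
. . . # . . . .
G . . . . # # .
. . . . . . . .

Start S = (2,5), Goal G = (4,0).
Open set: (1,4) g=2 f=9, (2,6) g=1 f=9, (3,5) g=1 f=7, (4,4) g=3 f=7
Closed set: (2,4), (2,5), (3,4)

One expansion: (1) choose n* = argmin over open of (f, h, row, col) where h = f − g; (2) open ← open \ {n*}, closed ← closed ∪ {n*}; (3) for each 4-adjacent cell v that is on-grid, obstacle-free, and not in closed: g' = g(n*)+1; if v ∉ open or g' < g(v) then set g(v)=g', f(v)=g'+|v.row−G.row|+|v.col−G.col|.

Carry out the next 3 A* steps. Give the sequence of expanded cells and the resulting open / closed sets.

order=[(4,4) → (4,3) → (4,2)]; open=[(1,4) g=2 f=9, (2,6) g=1 f=9, (3,2) g=6 f=9, (3,5) g=1 f=7, (4,1) g=6 f=7, (5,2) g=6 f=9, (5,3) g=5 f=9, (5,4) g=4 f=9]; closed=[(2,4), (2,5), (3,4), (4,2), (4,3), (4,4)]

step 1: expand (4,4) (f=7, h=4) → closed; open now [(1,4) g=2 f=9, (2,6) g=1 f=9, (3,5) g=1 f=7, (4,3) g=4 f=7, (5,4) g=4 f=9]
step 2: expand (4,3) (f=7, h=3) → closed; open now [(1,4) g=2 f=9, (2,6) g=1 f=9, (3,5) g=1 f=7, (4,2) g=5 f=7, (5,3) g=5 f=9, (5,4) g=4 f=9]
step 3: expand (4,2) (f=7, h=2) → closed; open now [(1,4) g=2 f=9, (2,6) g=1 f=9, (3,2) g=6 f=9, (3,5) g=1 f=7, (4,1) g=6 f=7, (5,2) g=6 f=9, (5,3) g=5 f=9, (5,4) g=4 f=9]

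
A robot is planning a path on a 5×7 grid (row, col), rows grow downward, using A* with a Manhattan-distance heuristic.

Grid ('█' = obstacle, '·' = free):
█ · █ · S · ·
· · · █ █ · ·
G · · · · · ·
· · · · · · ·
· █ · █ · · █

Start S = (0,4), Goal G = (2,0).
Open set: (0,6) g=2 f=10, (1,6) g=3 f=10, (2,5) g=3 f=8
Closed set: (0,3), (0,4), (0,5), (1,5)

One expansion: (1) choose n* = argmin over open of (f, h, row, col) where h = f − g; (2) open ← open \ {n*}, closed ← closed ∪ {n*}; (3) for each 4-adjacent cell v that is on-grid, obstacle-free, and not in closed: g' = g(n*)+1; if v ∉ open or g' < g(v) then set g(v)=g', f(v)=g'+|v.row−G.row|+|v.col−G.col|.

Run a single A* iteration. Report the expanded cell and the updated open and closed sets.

expanded=(2,5); open=[(0,6) g=2 f=10, (1,6) g=3 f=10, (2,4) g=4 f=8, (2,6) g=4 f=10, (3,5) g=4 f=10]; closed=[(0,3), (0,4), (0,5), (1,5), (2,5)]

step 1: expand (2,5) (f=8, h=5) → closed; open now [(0,6) g=2 f=10, (1,6) g=3 f=10, (2,4) g=4 f=8, (2,6) g=4 f=10, (3,5) g=4 f=10]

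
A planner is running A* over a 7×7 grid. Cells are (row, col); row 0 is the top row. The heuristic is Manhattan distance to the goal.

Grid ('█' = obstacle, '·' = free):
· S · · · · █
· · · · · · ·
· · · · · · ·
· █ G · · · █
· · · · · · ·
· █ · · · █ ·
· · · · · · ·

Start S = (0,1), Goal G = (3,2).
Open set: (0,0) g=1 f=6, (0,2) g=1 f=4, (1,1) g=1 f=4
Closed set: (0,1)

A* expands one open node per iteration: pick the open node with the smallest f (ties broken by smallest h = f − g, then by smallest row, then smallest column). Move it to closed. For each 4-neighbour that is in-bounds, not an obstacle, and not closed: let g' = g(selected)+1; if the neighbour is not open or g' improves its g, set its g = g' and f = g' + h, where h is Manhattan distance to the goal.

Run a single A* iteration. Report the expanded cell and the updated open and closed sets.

expanded=(0,2); open=[(0,0) g=1 f=6, (0,3) g=2 f=6, (1,1) g=1 f=4, (1,2) g=2 f=4]; closed=[(0,1), (0,2)]

step 1: expand (0,2) (f=4, h=3) → closed; open now [(0,0) g=1 f=6, (0,3) g=2 f=6, (1,1) g=1 f=4, (1,2) g=2 f=4]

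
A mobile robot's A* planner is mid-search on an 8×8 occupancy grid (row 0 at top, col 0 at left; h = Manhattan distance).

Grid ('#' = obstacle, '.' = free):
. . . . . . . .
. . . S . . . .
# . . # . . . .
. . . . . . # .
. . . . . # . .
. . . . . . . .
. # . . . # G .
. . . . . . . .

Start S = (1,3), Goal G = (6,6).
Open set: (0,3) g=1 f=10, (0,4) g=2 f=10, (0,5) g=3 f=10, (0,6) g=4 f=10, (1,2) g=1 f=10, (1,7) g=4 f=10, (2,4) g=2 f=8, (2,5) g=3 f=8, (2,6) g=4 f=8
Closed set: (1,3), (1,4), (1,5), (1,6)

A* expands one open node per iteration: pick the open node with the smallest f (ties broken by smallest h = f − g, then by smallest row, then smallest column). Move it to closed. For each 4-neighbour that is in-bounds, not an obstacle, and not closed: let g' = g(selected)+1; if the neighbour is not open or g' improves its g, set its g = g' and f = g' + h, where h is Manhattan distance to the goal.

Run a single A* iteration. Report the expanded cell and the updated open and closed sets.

expanded=(2,6); open=[(0,3) g=1 f=10, (0,4) g=2 f=10, (0,5) g=3 f=10, (0,6) g=4 f=10, (1,2) g=1 f=10, (1,7) g=4 f=10, (2,4) g=2 f=8, (2,5) g=3 f=8, (2,7) g=5 f=10]; closed=[(1,3), (1,4), (1,5), (1,6), (2,6)]

step 1: expand (2,6) (f=8, h=4) → closed; open now [(0,3) g=1 f=10, (0,4) g=2 f=10, (0,5) g=3 f=10, (0,6) g=4 f=10, (1,2) g=1 f=10, (1,7) g=4 f=10, (2,4) g=2 f=8, (2,5) g=3 f=8, (2,7) g=5 f=10]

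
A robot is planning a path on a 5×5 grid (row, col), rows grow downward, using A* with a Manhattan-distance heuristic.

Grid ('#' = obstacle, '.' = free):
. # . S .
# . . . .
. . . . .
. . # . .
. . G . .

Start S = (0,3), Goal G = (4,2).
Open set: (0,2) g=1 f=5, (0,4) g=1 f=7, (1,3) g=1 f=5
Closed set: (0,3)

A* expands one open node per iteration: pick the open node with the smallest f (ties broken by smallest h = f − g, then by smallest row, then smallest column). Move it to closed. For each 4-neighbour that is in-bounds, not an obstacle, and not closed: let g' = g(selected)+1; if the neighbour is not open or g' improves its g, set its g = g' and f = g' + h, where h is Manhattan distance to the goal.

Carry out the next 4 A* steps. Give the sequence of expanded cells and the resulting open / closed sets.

step 1: expand (0,2) (f=5, h=4) → closed; open now [(0,4) g=1 f=7, (1,2) g=2 f=5, (1,3) g=1 f=5]
step 2: expand (1,2) (f=5, h=3) → closed; open now [(0,4) g=1 f=7, (1,1) g=3 f=7, (1,3) g=1 f=5, (2,2) g=3 f=5]
step 3: expand (2,2) (f=5, h=2) → closed; open now [(0,4) g=1 f=7, (1,1) g=3 f=7, (1,3) g=1 f=5, (2,1) g=4 f=7, (2,3) g=4 f=7]
step 4: expand (1,3) (f=5, h=4) → closed; open now [(0,4) g=1 f=7, (1,1) g=3 f=7, (1,4) g=2 f=7, (2,1) g=4 f=7, (2,3) g=2 f=5]

order=[(0,2) → (1,2) → (2,2) → (1,3)]; open=[(0,4) g=1 f=7, (1,1) g=3 f=7, (1,4) g=2 f=7, (2,1) g=4 f=7, (2,3) g=2 f=5]; closed=[(0,2), (0,3), (1,2), (1,3), (2,2)]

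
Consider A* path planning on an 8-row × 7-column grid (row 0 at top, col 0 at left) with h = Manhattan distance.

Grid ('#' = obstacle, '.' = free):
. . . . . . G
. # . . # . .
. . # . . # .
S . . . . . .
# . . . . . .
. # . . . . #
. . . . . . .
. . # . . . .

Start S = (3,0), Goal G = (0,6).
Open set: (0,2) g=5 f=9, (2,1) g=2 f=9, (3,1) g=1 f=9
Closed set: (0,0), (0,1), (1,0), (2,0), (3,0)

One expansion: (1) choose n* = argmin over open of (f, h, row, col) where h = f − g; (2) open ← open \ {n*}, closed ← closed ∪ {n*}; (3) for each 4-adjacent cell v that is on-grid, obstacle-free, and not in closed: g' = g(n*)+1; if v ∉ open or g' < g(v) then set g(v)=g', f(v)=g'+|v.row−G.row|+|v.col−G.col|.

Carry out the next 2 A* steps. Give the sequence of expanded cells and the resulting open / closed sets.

order=[(0,2) → (0,3)]; open=[(0,4) g=7 f=9, (1,2) g=6 f=11, (1,3) g=7 f=11, (2,1) g=2 f=9, (3,1) g=1 f=9]; closed=[(0,0), (0,1), (0,2), (0,3), (1,0), (2,0), (3,0)]

step 1: expand (0,2) (f=9, h=4) → closed; open now [(0,3) g=6 f=9, (1,2) g=6 f=11, (2,1) g=2 f=9, (3,1) g=1 f=9]
step 2: expand (0,3) (f=9, h=3) → closed; open now [(0,4) g=7 f=9, (1,2) g=6 f=11, (1,3) g=7 f=11, (2,1) g=2 f=9, (3,1) g=1 f=9]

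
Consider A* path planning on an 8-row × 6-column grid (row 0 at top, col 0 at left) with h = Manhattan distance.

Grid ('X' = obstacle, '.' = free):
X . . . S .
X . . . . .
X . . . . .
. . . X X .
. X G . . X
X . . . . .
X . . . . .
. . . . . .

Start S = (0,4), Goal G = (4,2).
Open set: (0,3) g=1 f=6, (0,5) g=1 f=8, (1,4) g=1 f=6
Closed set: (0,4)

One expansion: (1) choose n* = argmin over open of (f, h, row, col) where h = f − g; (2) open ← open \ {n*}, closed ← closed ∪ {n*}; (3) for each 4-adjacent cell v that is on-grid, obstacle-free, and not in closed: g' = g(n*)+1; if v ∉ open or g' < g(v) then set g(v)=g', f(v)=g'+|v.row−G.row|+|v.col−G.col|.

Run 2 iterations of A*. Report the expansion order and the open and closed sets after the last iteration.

step 1: expand (0,3) (f=6, h=5) → closed; open now [(0,2) g=2 f=6, (0,5) g=1 f=8, (1,3) g=2 f=6, (1,4) g=1 f=6]
step 2: expand (0,2) (f=6, h=4) → closed; open now [(0,1) g=3 f=8, (0,5) g=1 f=8, (1,2) g=3 f=6, (1,3) g=2 f=6, (1,4) g=1 f=6]

order=[(0,3) → (0,2)]; open=[(0,1) g=3 f=8, (0,5) g=1 f=8, (1,2) g=3 f=6, (1,3) g=2 f=6, (1,4) g=1 f=6]; closed=[(0,2), (0,3), (0,4)]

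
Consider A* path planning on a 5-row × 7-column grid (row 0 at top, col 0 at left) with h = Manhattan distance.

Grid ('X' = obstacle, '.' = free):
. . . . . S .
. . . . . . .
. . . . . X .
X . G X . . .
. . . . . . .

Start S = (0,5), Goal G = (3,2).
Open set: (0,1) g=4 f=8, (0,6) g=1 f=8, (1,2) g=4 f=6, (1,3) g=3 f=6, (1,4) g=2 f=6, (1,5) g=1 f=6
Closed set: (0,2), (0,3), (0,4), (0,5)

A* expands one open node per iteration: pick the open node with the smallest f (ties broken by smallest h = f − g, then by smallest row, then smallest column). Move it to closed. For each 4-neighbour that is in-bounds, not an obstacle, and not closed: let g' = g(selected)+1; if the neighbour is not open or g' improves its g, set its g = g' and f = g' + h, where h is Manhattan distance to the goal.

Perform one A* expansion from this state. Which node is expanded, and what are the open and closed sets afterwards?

step 1: expand (1,2) (f=6, h=2) → closed; open now [(0,1) g=4 f=8, (0,6) g=1 f=8, (1,1) g=5 f=8, (1,3) g=3 f=6, (1,4) g=2 f=6, (1,5) g=1 f=6, (2,2) g=5 f=6]

expanded=(1,2); open=[(0,1) g=4 f=8, (0,6) g=1 f=8, (1,1) g=5 f=8, (1,3) g=3 f=6, (1,4) g=2 f=6, (1,5) g=1 f=6, (2,2) g=5 f=6]; closed=[(0,2), (0,3), (0,4), (0,5), (1,2)]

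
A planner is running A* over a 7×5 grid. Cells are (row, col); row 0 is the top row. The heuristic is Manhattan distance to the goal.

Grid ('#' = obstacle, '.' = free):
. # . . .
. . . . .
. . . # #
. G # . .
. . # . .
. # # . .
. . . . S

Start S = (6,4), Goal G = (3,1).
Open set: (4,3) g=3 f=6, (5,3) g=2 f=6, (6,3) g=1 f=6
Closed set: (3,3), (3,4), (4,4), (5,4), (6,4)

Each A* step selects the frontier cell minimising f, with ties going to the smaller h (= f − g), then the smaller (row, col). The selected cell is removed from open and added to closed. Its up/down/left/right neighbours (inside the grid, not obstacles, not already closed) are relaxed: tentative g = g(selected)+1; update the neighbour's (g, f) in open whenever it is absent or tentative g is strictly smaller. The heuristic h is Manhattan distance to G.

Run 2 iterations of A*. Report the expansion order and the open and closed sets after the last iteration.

order=[(4,3) → (5,3)]; open=[(6,3) g=1 f=6]; closed=[(3,3), (3,4), (4,3), (4,4), (5,3), (5,4), (6,4)]

step 1: expand (4,3) (f=6, h=3) → closed; open now [(5,3) g=2 f=6, (6,3) g=1 f=6]
step 2: expand (5,3) (f=6, h=4) → closed; open now [(6,3) g=1 f=6]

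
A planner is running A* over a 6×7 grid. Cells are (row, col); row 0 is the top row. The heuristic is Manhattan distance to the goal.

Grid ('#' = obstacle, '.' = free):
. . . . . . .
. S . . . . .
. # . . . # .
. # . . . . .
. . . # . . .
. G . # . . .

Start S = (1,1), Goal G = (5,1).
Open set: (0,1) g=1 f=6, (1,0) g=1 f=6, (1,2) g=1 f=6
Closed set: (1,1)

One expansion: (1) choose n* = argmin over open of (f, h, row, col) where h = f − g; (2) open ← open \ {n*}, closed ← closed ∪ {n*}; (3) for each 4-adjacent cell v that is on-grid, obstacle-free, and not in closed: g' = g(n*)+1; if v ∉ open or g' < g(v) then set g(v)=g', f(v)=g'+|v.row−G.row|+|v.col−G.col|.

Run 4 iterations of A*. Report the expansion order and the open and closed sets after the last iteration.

order=[(0,1) → (1,0) → (2,0) → (3,0)]; open=[(0,0) g=2 f=8, (0,2) g=2 f=8, (1,2) g=1 f=6, (4,0) g=4 f=6]; closed=[(0,1), (1,0), (1,1), (2,0), (3,0)]

step 1: expand (0,1) (f=6, h=5) → closed; open now [(0,0) g=2 f=8, (0,2) g=2 f=8, (1,0) g=1 f=6, (1,2) g=1 f=6]
step 2: expand (1,0) (f=6, h=5) → closed; open now [(0,0) g=2 f=8, (0,2) g=2 f=8, (1,2) g=1 f=6, (2,0) g=2 f=6]
step 3: expand (2,0) (f=6, h=4) → closed; open now [(0,0) g=2 f=8, (0,2) g=2 f=8, (1,2) g=1 f=6, (3,0) g=3 f=6]
step 4: expand (3,0) (f=6, h=3) → closed; open now [(0,0) g=2 f=8, (0,2) g=2 f=8, (1,2) g=1 f=6, (4,0) g=4 f=6]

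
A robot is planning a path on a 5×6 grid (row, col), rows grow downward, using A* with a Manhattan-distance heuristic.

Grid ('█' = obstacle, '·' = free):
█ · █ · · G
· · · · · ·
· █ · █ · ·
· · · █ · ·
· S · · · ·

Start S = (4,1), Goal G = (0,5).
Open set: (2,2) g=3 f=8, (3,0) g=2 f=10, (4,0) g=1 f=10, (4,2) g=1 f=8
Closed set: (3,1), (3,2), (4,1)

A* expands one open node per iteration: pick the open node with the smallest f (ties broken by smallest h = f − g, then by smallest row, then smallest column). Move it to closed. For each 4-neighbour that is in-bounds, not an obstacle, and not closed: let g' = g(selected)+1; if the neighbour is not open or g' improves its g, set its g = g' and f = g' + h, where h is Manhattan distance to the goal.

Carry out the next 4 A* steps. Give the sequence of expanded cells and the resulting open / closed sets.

step 1: expand (2,2) (f=8, h=5) → closed; open now [(1,2) g=4 f=8, (3,0) g=2 f=10, (4,0) g=1 f=10, (4,2) g=1 f=8]
step 2: expand (1,2) (f=8, h=4) → closed; open now [(1,1) g=5 f=10, (1,3) g=5 f=8, (3,0) g=2 f=10, (4,0) g=1 f=10, (4,2) g=1 f=8]
step 3: expand (1,3) (f=8, h=3) → closed; open now [(0,3) g=6 f=8, (1,1) g=5 f=10, (1,4) g=6 f=8, (3,0) g=2 f=10, (4,0) g=1 f=10, (4,2) g=1 f=8]
step 4: expand (0,3) (f=8, h=2) → closed; open now [(0,4) g=7 f=8, (1,1) g=5 f=10, (1,4) g=6 f=8, (3,0) g=2 f=10, (4,0) g=1 f=10, (4,2) g=1 f=8]

order=[(2,2) → (1,2) → (1,3) → (0,3)]; open=[(0,4) g=7 f=8, (1,1) g=5 f=10, (1,4) g=6 f=8, (3,0) g=2 f=10, (4,0) g=1 f=10, (4,2) g=1 f=8]; closed=[(0,3), (1,2), (1,3), (2,2), (3,1), (3,2), (4,1)]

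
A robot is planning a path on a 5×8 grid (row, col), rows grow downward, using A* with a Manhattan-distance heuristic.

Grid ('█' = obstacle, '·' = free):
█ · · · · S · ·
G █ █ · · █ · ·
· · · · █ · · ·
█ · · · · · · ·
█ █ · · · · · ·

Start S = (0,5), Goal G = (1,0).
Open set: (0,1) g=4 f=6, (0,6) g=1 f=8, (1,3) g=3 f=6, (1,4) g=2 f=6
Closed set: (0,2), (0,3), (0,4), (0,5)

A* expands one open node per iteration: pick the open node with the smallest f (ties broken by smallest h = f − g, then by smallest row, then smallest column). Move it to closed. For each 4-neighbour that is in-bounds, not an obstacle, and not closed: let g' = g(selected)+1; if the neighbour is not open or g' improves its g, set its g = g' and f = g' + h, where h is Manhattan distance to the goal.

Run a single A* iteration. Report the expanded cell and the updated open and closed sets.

expanded=(0,1); open=[(0,6) g=1 f=8, (1,3) g=3 f=6, (1,4) g=2 f=6]; closed=[(0,1), (0,2), (0,3), (0,4), (0,5)]

step 1: expand (0,1) (f=6, h=2) → closed; open now [(0,6) g=1 f=8, (1,3) g=3 f=6, (1,4) g=2 f=6]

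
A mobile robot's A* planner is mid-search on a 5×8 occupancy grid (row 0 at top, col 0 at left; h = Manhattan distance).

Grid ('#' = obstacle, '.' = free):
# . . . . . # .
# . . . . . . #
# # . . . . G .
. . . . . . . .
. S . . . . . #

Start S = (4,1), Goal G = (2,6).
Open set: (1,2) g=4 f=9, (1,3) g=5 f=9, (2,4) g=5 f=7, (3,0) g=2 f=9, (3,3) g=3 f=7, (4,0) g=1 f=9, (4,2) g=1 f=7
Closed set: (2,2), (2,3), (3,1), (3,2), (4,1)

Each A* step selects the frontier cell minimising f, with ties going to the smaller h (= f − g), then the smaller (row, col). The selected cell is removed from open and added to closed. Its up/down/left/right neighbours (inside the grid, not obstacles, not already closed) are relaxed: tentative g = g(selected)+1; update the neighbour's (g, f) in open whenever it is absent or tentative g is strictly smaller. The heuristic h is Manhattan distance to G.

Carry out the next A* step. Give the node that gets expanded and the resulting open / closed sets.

expanded=(2,4); open=[(1,2) g=4 f=9, (1,3) g=5 f=9, (1,4) g=6 f=9, (2,5) g=6 f=7, (3,0) g=2 f=9, (3,3) g=3 f=7, (3,4) g=6 f=9, (4,0) g=1 f=9, (4,2) g=1 f=7]; closed=[(2,2), (2,3), (2,4), (3,1), (3,2), (4,1)]

step 1: expand (2,4) (f=7, h=2) → closed; open now [(1,2) g=4 f=9, (1,3) g=5 f=9, (1,4) g=6 f=9, (2,5) g=6 f=7, (3,0) g=2 f=9, (3,3) g=3 f=7, (3,4) g=6 f=9, (4,0) g=1 f=9, (4,2) g=1 f=7]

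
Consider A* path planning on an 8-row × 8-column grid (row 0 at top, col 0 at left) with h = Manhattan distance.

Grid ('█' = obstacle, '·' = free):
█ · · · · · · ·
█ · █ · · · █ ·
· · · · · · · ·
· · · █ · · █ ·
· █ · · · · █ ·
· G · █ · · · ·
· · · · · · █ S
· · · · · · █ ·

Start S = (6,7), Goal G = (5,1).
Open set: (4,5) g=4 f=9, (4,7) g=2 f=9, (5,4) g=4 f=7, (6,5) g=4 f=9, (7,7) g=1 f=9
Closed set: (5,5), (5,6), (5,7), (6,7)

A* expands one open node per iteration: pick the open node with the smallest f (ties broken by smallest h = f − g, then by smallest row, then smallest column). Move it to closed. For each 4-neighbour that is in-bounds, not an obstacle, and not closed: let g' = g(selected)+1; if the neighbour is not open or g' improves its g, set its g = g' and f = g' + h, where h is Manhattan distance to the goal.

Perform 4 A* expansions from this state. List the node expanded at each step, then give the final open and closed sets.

step 1: expand (5,4) (f=7, h=3) → closed; open now [(4,4) g=5 f=9, (4,5) g=4 f=9, (4,7) g=2 f=9, (6,4) g=5 f=9, (6,5) g=4 f=9, (7,7) g=1 f=9]
step 2: expand (4,4) (f=9, h=4) → closed; open now [(3,4) g=6 f=11, (4,3) g=6 f=9, (4,5) g=4 f=9, (4,7) g=2 f=9, (6,4) g=5 f=9, (6,5) g=4 f=9, (7,7) g=1 f=9]
step 3: expand (4,3) (f=9, h=3) → closed; open now [(3,4) g=6 f=11, (4,2) g=7 f=9, (4,5) g=4 f=9, (4,7) g=2 f=9, (6,4) g=5 f=9, (6,5) g=4 f=9, (7,7) g=1 f=9]
step 4: expand (4,2) (f=9, h=2) → closed; open now [(3,2) g=8 f=11, (3,4) g=6 f=11, (4,5) g=4 f=9, (4,7) g=2 f=9, (5,2) g=8 f=9, (6,4) g=5 f=9, (6,5) g=4 f=9, (7,7) g=1 f=9]

order=[(5,4) → (4,4) → (4,3) → (4,2)]; open=[(3,2) g=8 f=11, (3,4) g=6 f=11, (4,5) g=4 f=9, (4,7) g=2 f=9, (5,2) g=8 f=9, (6,4) g=5 f=9, (6,5) g=4 f=9, (7,7) g=1 f=9]; closed=[(4,2), (4,3), (4,4), (5,4), (5,5), (5,6), (5,7), (6,7)]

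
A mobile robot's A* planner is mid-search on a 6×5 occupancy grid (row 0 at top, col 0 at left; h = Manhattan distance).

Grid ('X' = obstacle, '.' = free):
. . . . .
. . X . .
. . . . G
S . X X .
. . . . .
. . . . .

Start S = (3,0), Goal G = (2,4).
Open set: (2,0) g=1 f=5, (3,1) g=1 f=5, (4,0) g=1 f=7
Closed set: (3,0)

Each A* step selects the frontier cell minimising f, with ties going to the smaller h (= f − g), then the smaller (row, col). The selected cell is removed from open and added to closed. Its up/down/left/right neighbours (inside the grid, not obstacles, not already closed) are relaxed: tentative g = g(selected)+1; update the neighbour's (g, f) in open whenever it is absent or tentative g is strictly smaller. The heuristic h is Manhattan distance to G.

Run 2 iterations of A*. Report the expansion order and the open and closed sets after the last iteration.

order=[(2,0) → (2,1)]; open=[(1,0) g=2 f=7, (1,1) g=3 f=7, (2,2) g=3 f=5, (3,1) g=1 f=5, (4,0) g=1 f=7]; closed=[(2,0), (2,1), (3,0)]

step 1: expand (2,0) (f=5, h=4) → closed; open now [(1,0) g=2 f=7, (2,1) g=2 f=5, (3,1) g=1 f=5, (4,0) g=1 f=7]
step 2: expand (2,1) (f=5, h=3) → closed; open now [(1,0) g=2 f=7, (1,1) g=3 f=7, (2,2) g=3 f=5, (3,1) g=1 f=5, (4,0) g=1 f=7]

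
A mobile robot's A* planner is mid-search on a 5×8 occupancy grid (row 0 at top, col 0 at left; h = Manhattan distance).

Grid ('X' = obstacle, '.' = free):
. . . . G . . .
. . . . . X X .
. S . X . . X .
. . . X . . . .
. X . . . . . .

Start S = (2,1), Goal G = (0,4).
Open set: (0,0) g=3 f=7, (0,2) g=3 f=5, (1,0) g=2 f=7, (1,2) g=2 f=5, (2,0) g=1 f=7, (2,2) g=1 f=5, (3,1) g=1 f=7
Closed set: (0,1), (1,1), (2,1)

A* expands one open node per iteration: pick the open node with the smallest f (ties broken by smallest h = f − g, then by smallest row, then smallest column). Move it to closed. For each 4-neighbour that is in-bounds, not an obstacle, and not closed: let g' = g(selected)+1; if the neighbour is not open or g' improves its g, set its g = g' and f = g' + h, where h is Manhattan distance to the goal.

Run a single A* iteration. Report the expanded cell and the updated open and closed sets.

expanded=(0,2); open=[(0,0) g=3 f=7, (0,3) g=4 f=5, (1,0) g=2 f=7, (1,2) g=2 f=5, (2,0) g=1 f=7, (2,2) g=1 f=5, (3,1) g=1 f=7]; closed=[(0,1), (0,2), (1,1), (2,1)]

step 1: expand (0,2) (f=5, h=2) → closed; open now [(0,0) g=3 f=7, (0,3) g=4 f=5, (1,0) g=2 f=7, (1,2) g=2 f=5, (2,0) g=1 f=7, (2,2) g=1 f=5, (3,1) g=1 f=7]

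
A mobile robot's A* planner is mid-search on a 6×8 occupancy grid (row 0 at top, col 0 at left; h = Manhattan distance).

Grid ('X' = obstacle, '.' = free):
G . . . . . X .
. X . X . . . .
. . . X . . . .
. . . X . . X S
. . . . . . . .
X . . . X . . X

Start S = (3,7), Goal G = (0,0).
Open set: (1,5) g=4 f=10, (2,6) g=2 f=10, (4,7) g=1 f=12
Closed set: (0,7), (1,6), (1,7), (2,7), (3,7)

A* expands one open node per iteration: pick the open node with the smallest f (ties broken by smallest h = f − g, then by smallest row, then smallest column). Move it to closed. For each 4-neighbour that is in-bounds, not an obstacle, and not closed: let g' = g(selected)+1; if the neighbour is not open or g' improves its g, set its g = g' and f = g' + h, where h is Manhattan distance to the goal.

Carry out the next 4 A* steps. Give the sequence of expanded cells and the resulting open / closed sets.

order=[(1,5) → (0,5) → (0,4) → (0,3)]; open=[(0,2) g=8 f=10, (1,4) g=5 f=10, (2,5) g=5 f=12, (2,6) g=2 f=10, (4,7) g=1 f=12]; closed=[(0,3), (0,4), (0,5), (0,7), (1,5), (1,6), (1,7), (2,7), (3,7)]

step 1: expand (1,5) (f=10, h=6) → closed; open now [(0,5) g=5 f=10, (1,4) g=5 f=10, (2,5) g=5 f=12, (2,6) g=2 f=10, (4,7) g=1 f=12]
step 2: expand (0,5) (f=10, h=5) → closed; open now [(0,4) g=6 f=10, (1,4) g=5 f=10, (2,5) g=5 f=12, (2,6) g=2 f=10, (4,7) g=1 f=12]
step 3: expand (0,4) (f=10, h=4) → closed; open now [(0,3) g=7 f=10, (1,4) g=5 f=10, (2,5) g=5 f=12, (2,6) g=2 f=10, (4,7) g=1 f=12]
step 4: expand (0,3) (f=10, h=3) → closed; open now [(0,2) g=8 f=10, (1,4) g=5 f=10, (2,5) g=5 f=12, (2,6) g=2 f=10, (4,7) g=1 f=12]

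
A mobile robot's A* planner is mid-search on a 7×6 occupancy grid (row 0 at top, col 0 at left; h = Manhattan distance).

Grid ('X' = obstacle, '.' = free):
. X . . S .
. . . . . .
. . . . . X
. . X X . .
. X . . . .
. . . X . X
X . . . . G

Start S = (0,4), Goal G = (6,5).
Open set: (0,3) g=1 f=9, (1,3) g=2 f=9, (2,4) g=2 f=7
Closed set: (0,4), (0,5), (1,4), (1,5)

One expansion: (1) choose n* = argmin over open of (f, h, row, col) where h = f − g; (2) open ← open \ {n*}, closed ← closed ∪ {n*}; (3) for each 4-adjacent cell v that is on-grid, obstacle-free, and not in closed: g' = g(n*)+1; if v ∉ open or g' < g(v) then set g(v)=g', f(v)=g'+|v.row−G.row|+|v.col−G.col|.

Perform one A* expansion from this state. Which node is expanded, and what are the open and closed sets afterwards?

step 1: expand (2,4) (f=7, h=5) → closed; open now [(0,3) g=1 f=9, (1,3) g=2 f=9, (2,3) g=3 f=9, (3,4) g=3 f=7]

expanded=(2,4); open=[(0,3) g=1 f=9, (1,3) g=2 f=9, (2,3) g=3 f=9, (3,4) g=3 f=7]; closed=[(0,4), (0,5), (1,4), (1,5), (2,4)]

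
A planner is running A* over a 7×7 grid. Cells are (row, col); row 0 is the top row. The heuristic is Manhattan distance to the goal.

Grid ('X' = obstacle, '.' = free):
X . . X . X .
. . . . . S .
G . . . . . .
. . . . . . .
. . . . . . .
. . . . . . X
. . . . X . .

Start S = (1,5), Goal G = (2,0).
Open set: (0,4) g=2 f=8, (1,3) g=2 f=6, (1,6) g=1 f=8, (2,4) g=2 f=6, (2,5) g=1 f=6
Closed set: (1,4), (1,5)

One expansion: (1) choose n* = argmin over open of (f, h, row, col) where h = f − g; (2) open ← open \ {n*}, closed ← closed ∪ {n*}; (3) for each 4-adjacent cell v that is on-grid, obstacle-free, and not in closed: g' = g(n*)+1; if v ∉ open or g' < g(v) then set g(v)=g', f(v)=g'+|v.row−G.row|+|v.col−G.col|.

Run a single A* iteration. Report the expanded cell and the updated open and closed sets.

step 1: expand (1,3) (f=6, h=4) → closed; open now [(0,4) g=2 f=8, (1,2) g=3 f=6, (1,6) g=1 f=8, (2,3) g=3 f=6, (2,4) g=2 f=6, (2,5) g=1 f=6]

expanded=(1,3); open=[(0,4) g=2 f=8, (1,2) g=3 f=6, (1,6) g=1 f=8, (2,3) g=3 f=6, (2,4) g=2 f=6, (2,5) g=1 f=6]; closed=[(1,3), (1,4), (1,5)]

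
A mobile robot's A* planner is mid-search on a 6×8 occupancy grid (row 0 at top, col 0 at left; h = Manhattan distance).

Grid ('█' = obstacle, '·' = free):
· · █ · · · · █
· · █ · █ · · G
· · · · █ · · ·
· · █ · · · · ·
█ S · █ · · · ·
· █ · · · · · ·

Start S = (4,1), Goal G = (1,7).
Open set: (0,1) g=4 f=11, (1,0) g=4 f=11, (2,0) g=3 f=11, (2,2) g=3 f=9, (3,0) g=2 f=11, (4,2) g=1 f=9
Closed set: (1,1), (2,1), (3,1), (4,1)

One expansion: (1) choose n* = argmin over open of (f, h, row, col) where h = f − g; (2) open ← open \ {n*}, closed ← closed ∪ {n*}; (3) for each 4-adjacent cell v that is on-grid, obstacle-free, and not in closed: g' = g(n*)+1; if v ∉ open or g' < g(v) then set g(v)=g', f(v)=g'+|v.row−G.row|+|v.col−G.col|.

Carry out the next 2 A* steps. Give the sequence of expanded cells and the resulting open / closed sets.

order=[(2,2) → (2,3)]; open=[(0,1) g=4 f=11, (1,0) g=4 f=11, (1,3) g=5 f=9, (2,0) g=3 f=11, (3,0) g=2 f=11, (3,3) g=5 f=11, (4,2) g=1 f=9]; closed=[(1,1), (2,1), (2,2), (2,3), (3,1), (4,1)]

step 1: expand (2,2) (f=9, h=6) → closed; open now [(0,1) g=4 f=11, (1,0) g=4 f=11, (2,0) g=3 f=11, (2,3) g=4 f=9, (3,0) g=2 f=11, (4,2) g=1 f=9]
step 2: expand (2,3) (f=9, h=5) → closed; open now [(0,1) g=4 f=11, (1,0) g=4 f=11, (1,3) g=5 f=9, (2,0) g=3 f=11, (3,0) g=2 f=11, (3,3) g=5 f=11, (4,2) g=1 f=9]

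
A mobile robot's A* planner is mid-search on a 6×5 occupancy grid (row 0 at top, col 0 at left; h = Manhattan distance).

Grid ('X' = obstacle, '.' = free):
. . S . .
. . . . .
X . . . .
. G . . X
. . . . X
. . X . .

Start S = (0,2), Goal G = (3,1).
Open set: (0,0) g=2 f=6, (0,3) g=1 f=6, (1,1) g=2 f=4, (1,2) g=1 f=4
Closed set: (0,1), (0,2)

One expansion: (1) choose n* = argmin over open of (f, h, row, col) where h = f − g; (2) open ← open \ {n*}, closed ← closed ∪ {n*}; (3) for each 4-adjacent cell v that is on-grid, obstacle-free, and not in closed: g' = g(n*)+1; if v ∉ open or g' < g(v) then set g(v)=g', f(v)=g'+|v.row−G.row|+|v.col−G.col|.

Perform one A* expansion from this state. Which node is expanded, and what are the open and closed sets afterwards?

expanded=(1,1); open=[(0,0) g=2 f=6, (0,3) g=1 f=6, (1,0) g=3 f=6, (1,2) g=1 f=4, (2,1) g=3 f=4]; closed=[(0,1), (0,2), (1,1)]

step 1: expand (1,1) (f=4, h=2) → closed; open now [(0,0) g=2 f=6, (0,3) g=1 f=6, (1,0) g=3 f=6, (1,2) g=1 f=4, (2,1) g=3 f=4]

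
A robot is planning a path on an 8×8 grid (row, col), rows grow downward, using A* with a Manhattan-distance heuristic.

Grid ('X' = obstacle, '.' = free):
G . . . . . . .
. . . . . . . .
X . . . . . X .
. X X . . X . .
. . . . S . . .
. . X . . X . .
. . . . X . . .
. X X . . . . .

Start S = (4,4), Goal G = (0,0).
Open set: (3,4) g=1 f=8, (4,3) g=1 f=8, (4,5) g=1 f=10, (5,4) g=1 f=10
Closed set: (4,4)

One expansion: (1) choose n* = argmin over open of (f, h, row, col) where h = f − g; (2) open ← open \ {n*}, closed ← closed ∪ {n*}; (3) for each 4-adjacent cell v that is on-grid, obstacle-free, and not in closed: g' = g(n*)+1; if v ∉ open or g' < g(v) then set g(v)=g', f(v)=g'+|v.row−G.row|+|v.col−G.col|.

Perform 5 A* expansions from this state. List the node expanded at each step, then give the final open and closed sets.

step 1: expand (3,4) (f=8, h=7) → closed; open now [(2,4) g=2 f=8, (3,3) g=2 f=8, (4,3) g=1 f=8, (4,5) g=1 f=10, (5,4) g=1 f=10]
step 2: expand (2,4) (f=8, h=6) → closed; open now [(1,4) g=3 f=8, (2,3) g=3 f=8, (2,5) g=3 f=10, (3,3) g=2 f=8, (4,3) g=1 f=8, (4,5) g=1 f=10, (5,4) g=1 f=10]
step 3: expand (1,4) (f=8, h=5) → closed; open now [(0,4) g=4 f=8, (1,3) g=4 f=8, (1,5) g=4 f=10, (2,3) g=3 f=8, (2,5) g=3 f=10, (3,3) g=2 f=8, (4,3) g=1 f=8, (4,5) g=1 f=10, (5,4) g=1 f=10]
step 4: expand (0,4) (f=8, h=4) → closed; open now [(0,3) g=5 f=8, (0,5) g=5 f=10, (1,3) g=4 f=8, (1,5) g=4 f=10, (2,3) g=3 f=8, (2,5) g=3 f=10, (3,3) g=2 f=8, (4,3) g=1 f=8, (4,5) g=1 f=10, (5,4) g=1 f=10]
step 5: expand (0,3) (f=8, h=3) → closed; open now [(0,2) g=6 f=8, (0,5) g=5 f=10, (1,3) g=4 f=8, (1,5) g=4 f=10, (2,3) g=3 f=8, (2,5) g=3 f=10, (3,3) g=2 f=8, (4,3) g=1 f=8, (4,5) g=1 f=10, (5,4) g=1 f=10]

order=[(3,4) → (2,4) → (1,4) → (0,4) → (0,3)]; open=[(0,2) g=6 f=8, (0,5) g=5 f=10, (1,3) g=4 f=8, (1,5) g=4 f=10, (2,3) g=3 f=8, (2,5) g=3 f=10, (3,3) g=2 f=8, (4,3) g=1 f=8, (4,5) g=1 f=10, (5,4) g=1 f=10]; closed=[(0,3), (0,4), (1,4), (2,4), (3,4), (4,4)]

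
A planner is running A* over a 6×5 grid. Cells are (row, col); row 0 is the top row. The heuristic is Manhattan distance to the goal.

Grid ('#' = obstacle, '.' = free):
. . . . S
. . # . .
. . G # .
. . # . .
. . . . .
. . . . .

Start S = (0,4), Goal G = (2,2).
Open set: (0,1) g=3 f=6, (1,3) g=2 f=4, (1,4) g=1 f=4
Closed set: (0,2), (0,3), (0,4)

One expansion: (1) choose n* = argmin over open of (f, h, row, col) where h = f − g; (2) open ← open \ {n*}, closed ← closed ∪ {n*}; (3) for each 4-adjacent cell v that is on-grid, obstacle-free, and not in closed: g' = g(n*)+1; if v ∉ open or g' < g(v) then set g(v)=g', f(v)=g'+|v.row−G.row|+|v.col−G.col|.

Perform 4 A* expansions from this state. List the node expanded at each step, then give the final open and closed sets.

order=[(1,3) → (1,4) → (2,4) → (0,1)]; open=[(0,0) g=4 f=8, (1,1) g=4 f=6, (3,4) g=3 f=6]; closed=[(0,1), (0,2), (0,3), (0,4), (1,3), (1,4), (2,4)]

step 1: expand (1,3) (f=4, h=2) → closed; open now [(0,1) g=3 f=6, (1,4) g=1 f=4]
step 2: expand (1,4) (f=4, h=3) → closed; open now [(0,1) g=3 f=6, (2,4) g=2 f=4]
step 3: expand (2,4) (f=4, h=2) → closed; open now [(0,1) g=3 f=6, (3,4) g=3 f=6]
step 4: expand (0,1) (f=6, h=3) → closed; open now [(0,0) g=4 f=8, (1,1) g=4 f=6, (3,4) g=3 f=6]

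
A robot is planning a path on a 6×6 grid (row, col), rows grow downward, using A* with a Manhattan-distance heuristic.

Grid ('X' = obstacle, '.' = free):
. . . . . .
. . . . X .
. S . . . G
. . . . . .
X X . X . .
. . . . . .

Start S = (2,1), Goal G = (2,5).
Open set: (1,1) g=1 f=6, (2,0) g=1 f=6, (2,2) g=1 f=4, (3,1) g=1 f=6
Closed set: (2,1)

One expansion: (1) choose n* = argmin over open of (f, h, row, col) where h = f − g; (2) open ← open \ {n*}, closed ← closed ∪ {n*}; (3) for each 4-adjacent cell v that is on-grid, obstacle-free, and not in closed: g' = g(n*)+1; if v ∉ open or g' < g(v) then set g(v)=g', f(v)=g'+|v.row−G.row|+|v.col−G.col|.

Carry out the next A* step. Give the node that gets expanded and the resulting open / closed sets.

step 1: expand (2,2) (f=4, h=3) → closed; open now [(1,1) g=1 f=6, (1,2) g=2 f=6, (2,0) g=1 f=6, (2,3) g=2 f=4, (3,1) g=1 f=6, (3,2) g=2 f=6]

expanded=(2,2); open=[(1,1) g=1 f=6, (1,2) g=2 f=6, (2,0) g=1 f=6, (2,3) g=2 f=4, (3,1) g=1 f=6, (3,2) g=2 f=6]; closed=[(2,1), (2,2)]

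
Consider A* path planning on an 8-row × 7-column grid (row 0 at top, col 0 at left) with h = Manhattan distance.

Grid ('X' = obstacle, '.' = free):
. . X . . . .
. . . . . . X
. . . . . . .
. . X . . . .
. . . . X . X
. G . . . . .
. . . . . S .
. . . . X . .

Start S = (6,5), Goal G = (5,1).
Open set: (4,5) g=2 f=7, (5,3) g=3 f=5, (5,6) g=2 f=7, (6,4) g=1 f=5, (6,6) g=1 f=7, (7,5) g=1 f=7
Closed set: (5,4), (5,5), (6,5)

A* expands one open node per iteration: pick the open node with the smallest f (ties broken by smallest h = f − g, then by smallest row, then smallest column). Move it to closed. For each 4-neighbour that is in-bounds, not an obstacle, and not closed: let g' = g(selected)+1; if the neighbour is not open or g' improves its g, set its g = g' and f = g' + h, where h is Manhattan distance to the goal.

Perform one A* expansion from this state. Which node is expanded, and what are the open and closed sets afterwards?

step 1: expand (5,3) (f=5, h=2) → closed; open now [(4,3) g=4 f=7, (4,5) g=2 f=7, (5,2) g=4 f=5, (5,6) g=2 f=7, (6,3) g=4 f=7, (6,4) g=1 f=5, (6,6) g=1 f=7, (7,5) g=1 f=7]

expanded=(5,3); open=[(4,3) g=4 f=7, (4,5) g=2 f=7, (5,2) g=4 f=5, (5,6) g=2 f=7, (6,3) g=4 f=7, (6,4) g=1 f=5, (6,6) g=1 f=7, (7,5) g=1 f=7]; closed=[(5,3), (5,4), (5,5), (6,5)]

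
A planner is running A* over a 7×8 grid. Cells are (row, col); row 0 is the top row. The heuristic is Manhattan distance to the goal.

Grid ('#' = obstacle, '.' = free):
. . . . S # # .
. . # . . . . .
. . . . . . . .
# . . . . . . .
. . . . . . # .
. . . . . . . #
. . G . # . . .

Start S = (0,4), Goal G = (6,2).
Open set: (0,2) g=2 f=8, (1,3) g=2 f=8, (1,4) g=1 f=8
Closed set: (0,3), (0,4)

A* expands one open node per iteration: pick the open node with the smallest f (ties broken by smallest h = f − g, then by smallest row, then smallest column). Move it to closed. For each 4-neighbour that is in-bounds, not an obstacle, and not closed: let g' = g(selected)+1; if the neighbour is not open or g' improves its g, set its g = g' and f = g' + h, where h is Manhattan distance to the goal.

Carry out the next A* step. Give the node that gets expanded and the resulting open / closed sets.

step 1: expand (0,2) (f=8, h=6) → closed; open now [(0,1) g=3 f=10, (1,3) g=2 f=8, (1,4) g=1 f=8]

expanded=(0,2); open=[(0,1) g=3 f=10, (1,3) g=2 f=8, (1,4) g=1 f=8]; closed=[(0,2), (0,3), (0,4)]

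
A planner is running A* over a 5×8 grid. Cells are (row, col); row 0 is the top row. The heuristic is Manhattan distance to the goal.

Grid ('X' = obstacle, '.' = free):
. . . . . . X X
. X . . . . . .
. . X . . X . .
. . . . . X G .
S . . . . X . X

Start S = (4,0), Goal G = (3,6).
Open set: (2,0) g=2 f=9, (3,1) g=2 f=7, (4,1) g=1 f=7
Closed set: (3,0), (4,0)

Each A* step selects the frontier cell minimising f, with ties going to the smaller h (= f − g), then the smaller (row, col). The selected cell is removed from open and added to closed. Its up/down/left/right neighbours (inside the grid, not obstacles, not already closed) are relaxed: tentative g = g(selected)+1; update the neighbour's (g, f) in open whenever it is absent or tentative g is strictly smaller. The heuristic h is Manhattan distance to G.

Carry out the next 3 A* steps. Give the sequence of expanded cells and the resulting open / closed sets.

order=[(3,1) → (3,2) → (3,3)]; open=[(2,0) g=2 f=9, (2,1) g=3 f=9, (2,3) g=5 f=9, (3,4) g=5 f=7, (4,1) g=1 f=7, (4,2) g=4 f=9, (4,3) g=5 f=9]; closed=[(3,0), (3,1), (3,2), (3,3), (4,0)]

step 1: expand (3,1) (f=7, h=5) → closed; open now [(2,0) g=2 f=9, (2,1) g=3 f=9, (3,2) g=3 f=7, (4,1) g=1 f=7]
step 2: expand (3,2) (f=7, h=4) → closed; open now [(2,0) g=2 f=9, (2,1) g=3 f=9, (3,3) g=4 f=7, (4,1) g=1 f=7, (4,2) g=4 f=9]
step 3: expand (3,3) (f=7, h=3) → closed; open now [(2,0) g=2 f=9, (2,1) g=3 f=9, (2,3) g=5 f=9, (3,4) g=5 f=7, (4,1) g=1 f=7, (4,2) g=4 f=9, (4,3) g=5 f=9]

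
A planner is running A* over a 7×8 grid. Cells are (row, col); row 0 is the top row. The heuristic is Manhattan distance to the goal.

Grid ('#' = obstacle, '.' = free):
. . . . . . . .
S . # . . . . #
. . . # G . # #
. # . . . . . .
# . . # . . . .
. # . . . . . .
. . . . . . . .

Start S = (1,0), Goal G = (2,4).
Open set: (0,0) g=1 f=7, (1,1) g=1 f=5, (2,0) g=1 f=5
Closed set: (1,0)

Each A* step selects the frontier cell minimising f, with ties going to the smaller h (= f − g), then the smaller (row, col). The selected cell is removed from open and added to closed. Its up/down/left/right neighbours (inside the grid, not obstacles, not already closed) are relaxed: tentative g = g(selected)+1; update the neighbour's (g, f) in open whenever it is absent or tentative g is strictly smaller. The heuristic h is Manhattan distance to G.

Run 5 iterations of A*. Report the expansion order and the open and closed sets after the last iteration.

order=[(1,1) → (2,1) → (2,2) → (2,0) → (3,2)]; open=[(0,0) g=1 f=7, (0,1) g=2 f=7, (3,0) g=2 f=7, (3,3) g=5 f=7, (4,2) g=5 f=9]; closed=[(1,0), (1,1), (2,0), (2,1), (2,2), (3,2)]

step 1: expand (1,1) (f=5, h=4) → closed; open now [(0,0) g=1 f=7, (0,1) g=2 f=7, (2,0) g=1 f=5, (2,1) g=2 f=5]
step 2: expand (2,1) (f=5, h=3) → closed; open now [(0,0) g=1 f=7, (0,1) g=2 f=7, (2,0) g=1 f=5, (2,2) g=3 f=5]
step 3: expand (2,2) (f=5, h=2) → closed; open now [(0,0) g=1 f=7, (0,1) g=2 f=7, (2,0) g=1 f=5, (3,2) g=4 f=7]
step 4: expand (2,0) (f=5, h=4) → closed; open now [(0,0) g=1 f=7, (0,1) g=2 f=7, (3,0) g=2 f=7, (3,2) g=4 f=7]
step 5: expand (3,2) (f=7, h=3) → closed; open now [(0,0) g=1 f=7, (0,1) g=2 f=7, (3,0) g=2 f=7, (3,3) g=5 f=7, (4,2) g=5 f=9]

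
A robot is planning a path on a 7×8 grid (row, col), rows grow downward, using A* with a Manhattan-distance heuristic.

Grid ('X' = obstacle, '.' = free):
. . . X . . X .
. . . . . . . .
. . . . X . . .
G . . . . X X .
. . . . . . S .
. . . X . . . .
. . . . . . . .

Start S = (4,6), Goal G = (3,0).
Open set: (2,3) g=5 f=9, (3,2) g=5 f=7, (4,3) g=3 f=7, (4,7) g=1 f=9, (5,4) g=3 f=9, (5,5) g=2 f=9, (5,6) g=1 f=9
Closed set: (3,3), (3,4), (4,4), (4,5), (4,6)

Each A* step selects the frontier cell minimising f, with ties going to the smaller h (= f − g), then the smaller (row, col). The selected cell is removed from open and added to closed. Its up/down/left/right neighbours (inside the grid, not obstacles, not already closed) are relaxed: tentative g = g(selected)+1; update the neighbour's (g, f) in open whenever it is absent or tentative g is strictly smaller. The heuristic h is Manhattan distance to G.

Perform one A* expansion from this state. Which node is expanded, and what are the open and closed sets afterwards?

expanded=(3,2); open=[(2,2) g=6 f=9, (2,3) g=5 f=9, (3,1) g=6 f=7, (4,2) g=6 f=9, (4,3) g=3 f=7, (4,7) g=1 f=9, (5,4) g=3 f=9, (5,5) g=2 f=9, (5,6) g=1 f=9]; closed=[(3,2), (3,3), (3,4), (4,4), (4,5), (4,6)]

step 1: expand (3,2) (f=7, h=2) → closed; open now [(2,2) g=6 f=9, (2,3) g=5 f=9, (3,1) g=6 f=7, (4,2) g=6 f=9, (4,3) g=3 f=7, (4,7) g=1 f=9, (5,4) g=3 f=9, (5,5) g=2 f=9, (5,6) g=1 f=9]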